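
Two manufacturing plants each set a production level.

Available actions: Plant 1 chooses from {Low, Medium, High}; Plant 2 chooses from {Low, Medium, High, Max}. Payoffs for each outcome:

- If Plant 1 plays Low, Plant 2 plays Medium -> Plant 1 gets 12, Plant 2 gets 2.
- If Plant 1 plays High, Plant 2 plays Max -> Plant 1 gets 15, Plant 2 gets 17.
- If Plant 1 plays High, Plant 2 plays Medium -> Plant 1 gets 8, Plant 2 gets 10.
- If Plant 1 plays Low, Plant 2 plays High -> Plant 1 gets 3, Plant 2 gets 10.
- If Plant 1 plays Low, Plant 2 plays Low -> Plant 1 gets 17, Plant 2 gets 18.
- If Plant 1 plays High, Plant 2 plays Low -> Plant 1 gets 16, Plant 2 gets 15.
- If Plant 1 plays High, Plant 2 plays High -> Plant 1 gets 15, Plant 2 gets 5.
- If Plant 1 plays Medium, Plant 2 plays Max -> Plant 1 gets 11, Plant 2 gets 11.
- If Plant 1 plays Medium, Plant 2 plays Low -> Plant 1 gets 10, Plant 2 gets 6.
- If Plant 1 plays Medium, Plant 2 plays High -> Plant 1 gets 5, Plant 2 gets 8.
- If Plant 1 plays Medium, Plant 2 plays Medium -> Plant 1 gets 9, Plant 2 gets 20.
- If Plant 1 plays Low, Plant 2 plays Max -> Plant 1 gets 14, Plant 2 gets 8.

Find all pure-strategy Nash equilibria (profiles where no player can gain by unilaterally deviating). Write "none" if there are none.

Plant 1 against Low: payoffs 17, 10, 16 → best response Low.
Plant 1 against Medium: payoffs 12, 9, 8 → best response Low.
Plant 1 against High: payoffs 3, 5, 15 → best response High.
Plant 1 against Max: payoffs 14, 11, 15 → best response High.
Plant 2 against Low: payoffs 18, 2, 10, 8 → best response Low.
Plant 2 against Medium: payoffs 6, 20, 8, 11 → best response Medium.
Plant 2 against High: payoffs 15, 10, 5, 17 → best response Max.
Mutual best responses: (Low, Low); (High, Max).

Pure-strategy Nash equilibria: (Low, Low), (High, Max)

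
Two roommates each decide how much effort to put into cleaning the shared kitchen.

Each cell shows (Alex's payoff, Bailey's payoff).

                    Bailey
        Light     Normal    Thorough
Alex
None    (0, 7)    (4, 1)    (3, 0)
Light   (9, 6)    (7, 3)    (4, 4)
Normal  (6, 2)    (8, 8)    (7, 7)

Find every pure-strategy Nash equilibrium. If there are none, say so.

Alex against Light: payoffs 0, 9, 6 → best response Light.
Alex against Normal: payoffs 4, 7, 8 → best response Normal.
Alex against Thorough: payoffs 3, 4, 7 → best response Normal.
Bailey against None: payoffs 7, 1, 0 → best response Light.
Bailey against Light: payoffs 6, 3, 4 → best response Light.
Bailey against Normal: payoffs 2, 8, 7 → best response Normal.
Mutual best responses: (Light, Light); (Normal, Normal).

Pure-strategy Nash equilibria: (Light, Light) and (Normal, Normal)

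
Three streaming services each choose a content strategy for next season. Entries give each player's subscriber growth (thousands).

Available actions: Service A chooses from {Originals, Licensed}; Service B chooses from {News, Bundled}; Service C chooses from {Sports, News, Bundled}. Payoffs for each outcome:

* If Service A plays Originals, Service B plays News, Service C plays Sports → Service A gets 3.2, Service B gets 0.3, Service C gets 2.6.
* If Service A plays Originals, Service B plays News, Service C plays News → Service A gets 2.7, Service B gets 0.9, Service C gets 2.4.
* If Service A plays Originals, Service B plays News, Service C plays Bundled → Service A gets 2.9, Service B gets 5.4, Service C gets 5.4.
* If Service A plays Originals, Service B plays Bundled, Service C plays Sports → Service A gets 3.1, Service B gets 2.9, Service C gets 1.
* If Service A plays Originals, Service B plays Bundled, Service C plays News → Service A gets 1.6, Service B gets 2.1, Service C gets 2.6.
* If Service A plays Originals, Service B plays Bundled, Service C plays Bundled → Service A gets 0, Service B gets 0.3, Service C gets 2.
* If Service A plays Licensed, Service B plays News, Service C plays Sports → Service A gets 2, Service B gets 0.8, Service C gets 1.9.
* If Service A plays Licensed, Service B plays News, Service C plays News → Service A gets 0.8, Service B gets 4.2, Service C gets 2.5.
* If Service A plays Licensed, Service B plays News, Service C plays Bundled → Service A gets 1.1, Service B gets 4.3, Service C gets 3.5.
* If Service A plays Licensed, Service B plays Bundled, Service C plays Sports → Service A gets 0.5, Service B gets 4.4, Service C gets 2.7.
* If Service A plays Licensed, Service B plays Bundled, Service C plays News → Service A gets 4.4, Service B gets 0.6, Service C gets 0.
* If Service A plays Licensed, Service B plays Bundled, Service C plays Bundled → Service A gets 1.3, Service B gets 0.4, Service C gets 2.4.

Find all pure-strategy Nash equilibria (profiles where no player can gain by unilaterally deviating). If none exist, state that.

Mark each player's best response to every combination of opponents' strategies; a profile where every player is best-responding is a pure Nash equilibrium.
Service A against (News, Sports): payoffs 3.2, 2 → best response Originals.
Service A against (News, News): payoffs 2.7, 0.8 → best response Originals.
Service A against (News, Bundled): payoffs 2.9, 1.1 → best response Originals.
Service A against (Bundled, Sports): payoffs 3.1, 0.5 → best response Originals.
Service A against (Bundled, News): payoffs 1.6, 4.4 → best response Licensed.
Service A against (Bundled, Bundled): payoffs 0, 1.3 → best response Licensed.
Service B against (Originals, Sports): payoffs 0.3, 2.9 → best response Bundled.
Service B against (Originals, News): payoffs 0.9, 2.1 → best response Bundled.
Service B against (Originals, Bundled): payoffs 5.4, 0.3 → best response News.
Service B against (Licensed, Sports): payoffs 0.8, 4.4 → best response Bundled.
Service B against (Licensed, News): payoffs 4.2, 0.6 → best response News.
Service B against (Licensed, Bundled): payoffs 4.3, 0.4 → best response News.
Service C against (Originals, News): payoffs 2.6, 2.4, 5.4 → best response Bundled.
Service C against (Originals, Bundled): payoffs 1, 2.6, 2 → best response News.
Service C against (Licensed, News): payoffs 1.9, 2.5, 3.5 → best response Bundled.
Service C against (Licensed, Bundled): payoffs 2.7, 0, 2.4 → best response Sports.
Mutual best responses: (Originals, News, Bundled).

Pure NE: (Originals, News, Bundled)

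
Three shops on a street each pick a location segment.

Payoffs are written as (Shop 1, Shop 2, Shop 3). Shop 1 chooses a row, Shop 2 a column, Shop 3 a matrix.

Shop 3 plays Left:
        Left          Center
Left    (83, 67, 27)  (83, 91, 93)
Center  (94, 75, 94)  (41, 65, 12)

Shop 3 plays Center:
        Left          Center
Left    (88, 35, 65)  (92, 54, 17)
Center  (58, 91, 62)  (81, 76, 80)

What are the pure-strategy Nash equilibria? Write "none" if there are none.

Pure-strategy Nash equilibria: (Left, Center, Left), (Center, Left, Left)

Check each profile: it is a Nash equilibrium iff no player can strictly gain by switching unilaterally.
(Left, Left, Left): Shop 1 can switch to Center (83 → 94). Not NE.
(Left, Left, Center): Shop 2 can switch to Center (35 → 54). Not NE.
(Left, Center, Left): Shop 1 gets 83, best alternative 41; Shop 2 gets 91, best alternative 67; Shop 3 gets 93, best alternative 17. No profitable deviation — NE.
(Left, Center, Center): Shop 3 can switch to Left (17 → 93). Not NE.
(Center, Left, Left): Shop 1 gets 94, best alternative 83; Shop 2 gets 75, best alternative 65; Shop 3 gets 94, best alternative 62. No profitable deviation — NE.
(Center, Left, Center): Shop 1 can switch to Left (58 → 88). Not NE.
(Center, Center, Left): Shop 1 can switch to Left (41 → 83). Not NE.
(Center, Center, Center): Shop 1 can switch to Left (81 → 92). Not NE.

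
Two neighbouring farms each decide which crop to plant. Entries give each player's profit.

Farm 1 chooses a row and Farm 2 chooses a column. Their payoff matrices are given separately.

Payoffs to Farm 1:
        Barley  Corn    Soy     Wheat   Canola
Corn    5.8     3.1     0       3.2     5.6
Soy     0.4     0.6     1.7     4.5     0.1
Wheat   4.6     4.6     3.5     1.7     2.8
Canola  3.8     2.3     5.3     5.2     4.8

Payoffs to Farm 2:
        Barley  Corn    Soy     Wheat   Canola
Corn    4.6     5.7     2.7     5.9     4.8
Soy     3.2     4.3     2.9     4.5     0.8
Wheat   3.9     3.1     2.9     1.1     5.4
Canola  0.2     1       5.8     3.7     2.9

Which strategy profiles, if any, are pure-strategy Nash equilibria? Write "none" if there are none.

The unique pure-strategy Nash equilibrium is (Canola, Soy).

Farm 1 against Barley: payoffs 5.8, 0.4, 4.6, 3.8 → best response Corn.
Farm 1 against Corn: payoffs 3.1, 0.6, 4.6, 2.3 → best response Wheat.
Farm 1 against Soy: payoffs 0, 1.7, 3.5, 5.3 → best response Canola.
Farm 1 against Wheat: payoffs 3.2, 4.5, 1.7, 5.2 → best response Canola.
Farm 1 against Canola: payoffs 5.6, 0.1, 2.8, 4.8 → best response Corn.
Farm 2 against Corn: payoffs 4.6, 5.7, 2.7, 5.9, 4.8 → best response Wheat.
Farm 2 against Soy: payoffs 3.2, 4.3, 2.9, 4.5, 0.8 → best response Wheat.
Farm 2 against Wheat: payoffs 3.9, 3.1, 2.9, 1.1, 5.4 → best response Canola.
Farm 2 against Canola: payoffs 0.2, 1, 5.8, 3.7, 2.9 → best response Soy.
Mutual best responses: (Canola, Soy).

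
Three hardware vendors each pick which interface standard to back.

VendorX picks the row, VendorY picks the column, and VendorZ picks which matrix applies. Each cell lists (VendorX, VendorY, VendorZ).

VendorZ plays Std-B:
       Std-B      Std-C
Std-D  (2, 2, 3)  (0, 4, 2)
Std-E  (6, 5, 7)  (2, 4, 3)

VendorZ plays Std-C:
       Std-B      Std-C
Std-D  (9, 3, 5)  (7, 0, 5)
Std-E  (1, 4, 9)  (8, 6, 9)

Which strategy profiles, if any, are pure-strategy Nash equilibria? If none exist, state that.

(Std-D, Std-B, Std-C) and (Std-E, Std-C, Std-C)

For each player, find the best response to each opponent profile; mutual best responses are the pure NE.
VendorX against (Std-B, Std-B): payoffs 2, 6 → best response Std-E.
VendorX against (Std-B, Std-C): payoffs 9, 1 → best response Std-D.
VendorX against (Std-C, Std-B): payoffs 0, 2 → best response Std-E.
VendorX against (Std-C, Std-C): payoffs 7, 8 → best response Std-E.
VendorY against (Std-D, Std-B): payoffs 2, 4 → best response Std-C.
VendorY against (Std-D, Std-C): payoffs 3, 0 → best response Std-B.
VendorY against (Std-E, Std-B): payoffs 5, 4 → best response Std-B.
VendorY against (Std-E, Std-C): payoffs 4, 6 → best response Std-C.
VendorZ against (Std-D, Std-B): payoffs 3, 5 → best response Std-C.
VendorZ against (Std-D, Std-C): payoffs 2, 5 → best response Std-C.
VendorZ against (Std-E, Std-B): payoffs 7, 9 → best response Std-C.
VendorZ against (Std-E, Std-C): payoffs 3, 9 → best response Std-C.
Mutual best responses: (Std-D, Std-B, Std-C); (Std-E, Std-C, Std-C).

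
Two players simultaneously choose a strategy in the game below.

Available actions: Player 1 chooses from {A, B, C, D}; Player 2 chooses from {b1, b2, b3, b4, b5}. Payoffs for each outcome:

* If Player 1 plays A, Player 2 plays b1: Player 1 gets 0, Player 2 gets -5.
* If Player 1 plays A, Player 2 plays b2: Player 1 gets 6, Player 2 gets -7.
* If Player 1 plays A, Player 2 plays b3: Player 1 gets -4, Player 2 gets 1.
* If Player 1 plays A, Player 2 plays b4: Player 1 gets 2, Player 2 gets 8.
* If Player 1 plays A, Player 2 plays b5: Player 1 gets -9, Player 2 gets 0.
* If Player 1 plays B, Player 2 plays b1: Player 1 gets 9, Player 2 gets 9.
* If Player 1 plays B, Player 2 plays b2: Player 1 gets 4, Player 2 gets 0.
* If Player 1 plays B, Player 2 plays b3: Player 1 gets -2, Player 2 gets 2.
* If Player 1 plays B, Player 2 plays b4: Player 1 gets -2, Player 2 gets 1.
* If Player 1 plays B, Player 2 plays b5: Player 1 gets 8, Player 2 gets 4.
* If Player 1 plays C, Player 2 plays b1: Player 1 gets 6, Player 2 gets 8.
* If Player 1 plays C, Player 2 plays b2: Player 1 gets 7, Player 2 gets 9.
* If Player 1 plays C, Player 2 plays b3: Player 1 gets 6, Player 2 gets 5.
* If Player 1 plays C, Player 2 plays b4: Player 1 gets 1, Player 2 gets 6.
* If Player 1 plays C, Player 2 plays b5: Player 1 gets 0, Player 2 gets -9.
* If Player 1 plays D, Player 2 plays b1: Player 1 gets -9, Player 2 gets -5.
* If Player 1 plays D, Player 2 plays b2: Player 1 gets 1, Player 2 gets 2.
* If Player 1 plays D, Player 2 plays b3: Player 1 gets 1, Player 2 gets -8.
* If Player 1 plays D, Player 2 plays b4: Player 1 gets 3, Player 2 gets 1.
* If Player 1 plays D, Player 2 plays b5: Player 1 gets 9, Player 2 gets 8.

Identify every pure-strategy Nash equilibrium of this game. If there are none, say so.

The pure Nash equilibria are (B, b1), (C, b2), (D, b5).

Player 1 against b1: payoffs 0, 9, 6, -9 → best response B.
Player 1 against b2: payoffs 6, 4, 7, 1 → best response C.
Player 1 against b3: payoffs -4, -2, 6, 1 → best response C.
Player 1 against b4: payoffs 2, -2, 1, 3 → best response D.
Player 1 against b5: payoffs -9, 8, 0, 9 → best response D.
Player 2 against A: payoffs -5, -7, 1, 8, 0 → best response b4.
Player 2 against B: payoffs 9, 0, 2, 1, 4 → best response b1.
Player 2 against C: payoffs 8, 9, 5, 6, -9 → best response b2.
Player 2 against D: payoffs -5, 2, -8, 1, 8 → best response b5.
Mutual best responses: (B, b1); (C, b2); (D, b5).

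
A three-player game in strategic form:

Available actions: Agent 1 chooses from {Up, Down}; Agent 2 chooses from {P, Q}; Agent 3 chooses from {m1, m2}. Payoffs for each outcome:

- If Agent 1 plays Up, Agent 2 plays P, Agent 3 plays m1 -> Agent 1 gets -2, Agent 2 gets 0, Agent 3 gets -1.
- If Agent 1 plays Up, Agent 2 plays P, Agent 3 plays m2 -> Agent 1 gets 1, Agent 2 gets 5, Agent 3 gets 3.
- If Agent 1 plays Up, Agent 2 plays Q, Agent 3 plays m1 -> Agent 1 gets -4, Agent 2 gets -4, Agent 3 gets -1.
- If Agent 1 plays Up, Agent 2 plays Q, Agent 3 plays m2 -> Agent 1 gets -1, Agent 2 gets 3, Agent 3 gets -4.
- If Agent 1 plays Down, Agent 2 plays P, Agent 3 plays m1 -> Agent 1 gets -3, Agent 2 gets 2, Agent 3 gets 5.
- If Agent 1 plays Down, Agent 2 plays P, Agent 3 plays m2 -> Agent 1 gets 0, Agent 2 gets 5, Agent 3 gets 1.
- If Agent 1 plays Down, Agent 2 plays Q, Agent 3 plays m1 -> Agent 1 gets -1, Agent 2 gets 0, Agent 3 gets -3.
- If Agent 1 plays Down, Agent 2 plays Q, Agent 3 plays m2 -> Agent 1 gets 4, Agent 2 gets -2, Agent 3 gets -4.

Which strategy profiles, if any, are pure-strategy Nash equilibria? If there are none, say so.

Pure NE: (Up, P, m2)

Mark each player's best response to every combination of opponents' strategies; a profile where every player is best-responding is a pure Nash equilibrium.
Agent 1 against (P, m1): payoffs -2, -3 → best response Up.
Agent 1 against (P, m2): payoffs 1, 0 → best response Up.
Agent 1 against (Q, m1): payoffs -4, -1 → best response Down.
Agent 1 against (Q, m2): payoffs -1, 4 → best response Down.
Agent 2 against (Up, m1): payoffs 0, -4 → best response P.
Agent 2 against (Up, m2): payoffs 5, 3 → best response P.
Agent 2 against (Down, m1): payoffs 2, 0 → best response P.
Agent 2 against (Down, m2): payoffs 5, -2 → best response P.
Agent 3 against (Up, P): payoffs -1, 3 → best response m2.
Agent 3 against (Up, Q): payoffs -1, -4 → best response m1.
Agent 3 against (Down, P): payoffs 5, 1 → best response m1.
Agent 3 against (Down, Q): payoffs -3, -4 → best response m1.
Mutual best responses: (Up, P, m2).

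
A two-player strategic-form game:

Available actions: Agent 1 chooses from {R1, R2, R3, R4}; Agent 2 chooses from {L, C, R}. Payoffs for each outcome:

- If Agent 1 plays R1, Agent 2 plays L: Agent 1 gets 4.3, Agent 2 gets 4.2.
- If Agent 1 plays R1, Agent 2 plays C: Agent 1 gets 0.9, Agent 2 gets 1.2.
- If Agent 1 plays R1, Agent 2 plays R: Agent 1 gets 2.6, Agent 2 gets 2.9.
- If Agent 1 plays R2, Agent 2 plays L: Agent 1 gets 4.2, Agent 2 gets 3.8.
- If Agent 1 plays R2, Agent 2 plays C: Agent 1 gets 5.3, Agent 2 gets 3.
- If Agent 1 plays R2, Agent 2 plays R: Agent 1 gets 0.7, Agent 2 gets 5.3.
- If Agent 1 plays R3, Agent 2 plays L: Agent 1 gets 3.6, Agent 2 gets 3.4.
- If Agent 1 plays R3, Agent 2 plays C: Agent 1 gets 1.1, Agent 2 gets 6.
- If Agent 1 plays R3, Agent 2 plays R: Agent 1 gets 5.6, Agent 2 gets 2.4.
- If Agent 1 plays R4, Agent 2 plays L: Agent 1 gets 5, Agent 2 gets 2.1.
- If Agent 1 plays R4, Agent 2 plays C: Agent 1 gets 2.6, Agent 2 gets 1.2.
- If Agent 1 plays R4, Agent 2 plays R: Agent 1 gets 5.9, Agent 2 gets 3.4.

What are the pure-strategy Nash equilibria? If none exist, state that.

Agent 1 against L: payoffs 4.3, 4.2, 3.6, 5 → best response R4.
Agent 1 against C: payoffs 0.9, 5.3, 1.1, 2.6 → best response R2.
Agent 1 against R: payoffs 2.6, 0.7, 5.6, 5.9 → best response R4.
Agent 2 against R1: payoffs 4.2, 1.2, 2.9 → best response L.
Agent 2 against R2: payoffs 3.8, 3, 5.3 → best response R.
Agent 2 against R3: payoffs 3.4, 6, 2.4 → best response C.
Agent 2 against R4: payoffs 2.1, 1.2, 3.4 → best response R.
Mutual best responses: (R4, R).

(R4, R)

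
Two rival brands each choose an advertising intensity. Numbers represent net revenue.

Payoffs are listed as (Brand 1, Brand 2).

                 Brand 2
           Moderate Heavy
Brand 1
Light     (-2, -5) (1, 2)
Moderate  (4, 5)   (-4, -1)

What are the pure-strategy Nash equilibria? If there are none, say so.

For each strategy profile, look for a profitable unilateral deviation.
(Light, Moderate): Brand 1 can switch to Moderate (-2 → 4). Not NE.
(Light, Heavy): Brand 1 gets 1, best alternative -4; Brand 2 gets 2, best alternative -5. No profitable deviation — NE.
(Moderate, Moderate): Brand 1 gets 4, best alternative -2; Brand 2 gets 5, best alternative -1. No profitable deviation — NE.
(Moderate, Heavy): Brand 1 can switch to Light (-4 → 1). Not NE.

(Light, Heavy); (Moderate, Moderate)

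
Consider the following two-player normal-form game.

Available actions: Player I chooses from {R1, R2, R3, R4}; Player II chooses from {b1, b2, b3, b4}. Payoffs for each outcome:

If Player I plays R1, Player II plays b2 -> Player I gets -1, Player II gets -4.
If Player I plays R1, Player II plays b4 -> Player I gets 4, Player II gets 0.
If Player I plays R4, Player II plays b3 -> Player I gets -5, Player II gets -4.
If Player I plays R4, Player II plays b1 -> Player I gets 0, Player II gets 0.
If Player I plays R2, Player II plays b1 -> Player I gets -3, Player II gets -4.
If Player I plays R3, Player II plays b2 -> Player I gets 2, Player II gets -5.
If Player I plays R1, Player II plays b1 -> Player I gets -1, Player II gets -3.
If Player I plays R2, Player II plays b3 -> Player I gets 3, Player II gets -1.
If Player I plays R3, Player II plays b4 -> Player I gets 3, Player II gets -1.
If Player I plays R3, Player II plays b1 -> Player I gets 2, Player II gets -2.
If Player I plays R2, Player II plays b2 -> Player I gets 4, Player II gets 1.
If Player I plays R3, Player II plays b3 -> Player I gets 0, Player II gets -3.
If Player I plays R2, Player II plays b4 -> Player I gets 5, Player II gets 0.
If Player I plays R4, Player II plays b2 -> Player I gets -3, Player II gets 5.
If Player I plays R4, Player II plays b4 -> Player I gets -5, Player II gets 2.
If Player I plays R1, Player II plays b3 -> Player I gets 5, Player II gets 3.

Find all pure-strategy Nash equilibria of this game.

(R1, b3) and (R2, b2)

(R1, b1): Player I can switch to R3 (-1 → 2). Not NE.
(R1, b2): Player I can switch to R2 (-1 → 4). Not NE.
(R1, b3): Player I gets 5, best alternative 3; Player II gets 3, best alternative 0. No profitable deviation — NE.
(R1, b4): Player I can switch to R2 (4 → 5). Not NE.
(R2, b1): Player I can switch to R1 (-3 → -1). Not NE.
(R2, b2): Player I gets 4, best alternative 2; Player II gets 1, best alternative 0. No profitable deviation — NE.
(R2, b3): Player I can switch to R1 (3 → 5). Not NE.
(R2, b4): Player II can switch to b2 (0 → 1). Not NE.
(R3, b1): Player II can switch to b4 (-2 → -1). Not NE.
(R3, b2): Player I can switch to R2 (2 → 4). Not NE.
(R3, b3): Player I can switch to R1 (0 → 5). Not NE.
(R3, b4): Player I can switch to R1 (3 → 4). Not NE.
(R4, b1): Player I can switch to R3 (0 → 2). Not NE.
(R4, b2): Player I can switch to R1 (-3 → -1). Not NE.
(The remaining 2 profiles each have a profitable deviation by the same check.)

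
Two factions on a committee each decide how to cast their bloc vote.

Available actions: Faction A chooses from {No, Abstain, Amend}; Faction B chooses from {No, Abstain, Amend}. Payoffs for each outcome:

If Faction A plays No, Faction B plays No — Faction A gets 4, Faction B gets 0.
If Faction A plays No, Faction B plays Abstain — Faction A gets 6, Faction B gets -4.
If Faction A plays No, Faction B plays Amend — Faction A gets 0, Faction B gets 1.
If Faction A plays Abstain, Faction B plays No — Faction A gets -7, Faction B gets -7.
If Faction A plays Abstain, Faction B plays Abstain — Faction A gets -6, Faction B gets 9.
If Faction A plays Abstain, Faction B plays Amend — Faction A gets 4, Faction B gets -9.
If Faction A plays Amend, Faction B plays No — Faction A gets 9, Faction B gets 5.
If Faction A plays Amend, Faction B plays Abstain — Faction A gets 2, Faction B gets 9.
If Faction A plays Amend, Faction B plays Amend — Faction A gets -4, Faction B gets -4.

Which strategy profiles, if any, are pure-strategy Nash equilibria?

For each player, find the best response to each opponent profile; mutual best responses are the pure NE.
Faction A against No: payoffs 4, -7, 9 → best response Amend.
Faction A against Abstain: payoffs 6, -6, 2 → best response No.
Faction A against Amend: payoffs 0, 4, -4 → best response Abstain.
Faction B against No: payoffs 0, -4, 1 → best response Amend.
Faction B against Abstain: payoffs -7, 9, -9 → best response Abstain.
Faction B against Amend: payoffs 5, 9, -4 → best response Abstain.
No profile is a mutual best response for all players.

This game has no pure Nash equilibrium.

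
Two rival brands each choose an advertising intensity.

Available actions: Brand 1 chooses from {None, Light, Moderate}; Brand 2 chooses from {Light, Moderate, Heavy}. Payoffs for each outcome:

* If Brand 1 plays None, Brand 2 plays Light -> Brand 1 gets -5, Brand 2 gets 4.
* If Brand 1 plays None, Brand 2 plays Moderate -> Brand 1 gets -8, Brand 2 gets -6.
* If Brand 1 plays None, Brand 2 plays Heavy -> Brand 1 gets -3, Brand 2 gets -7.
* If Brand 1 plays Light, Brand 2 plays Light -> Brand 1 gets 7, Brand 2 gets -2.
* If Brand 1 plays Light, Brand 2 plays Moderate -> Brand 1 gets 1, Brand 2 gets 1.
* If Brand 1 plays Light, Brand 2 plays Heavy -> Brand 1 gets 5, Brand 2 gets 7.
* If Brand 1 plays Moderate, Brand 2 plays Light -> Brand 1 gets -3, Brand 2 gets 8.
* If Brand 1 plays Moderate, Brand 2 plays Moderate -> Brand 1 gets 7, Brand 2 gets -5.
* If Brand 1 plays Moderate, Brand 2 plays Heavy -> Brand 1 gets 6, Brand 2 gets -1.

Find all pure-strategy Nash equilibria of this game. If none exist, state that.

Brand 1 against Light: payoffs -5, 7, -3 → best response Light.
Brand 1 against Moderate: payoffs -8, 1, 7 → best response Moderate.
Brand 1 against Heavy: payoffs -3, 5, 6 → best response Moderate.
Brand 2 against None: payoffs 4, -6, -7 → best response Light.
Brand 2 against Light: payoffs -2, 1, 7 → best response Heavy.
Brand 2 against Moderate: payoffs 8, -5, -1 → best response Light.
No profile is a mutual best response for all players.

No pure-strategy Nash equilibrium.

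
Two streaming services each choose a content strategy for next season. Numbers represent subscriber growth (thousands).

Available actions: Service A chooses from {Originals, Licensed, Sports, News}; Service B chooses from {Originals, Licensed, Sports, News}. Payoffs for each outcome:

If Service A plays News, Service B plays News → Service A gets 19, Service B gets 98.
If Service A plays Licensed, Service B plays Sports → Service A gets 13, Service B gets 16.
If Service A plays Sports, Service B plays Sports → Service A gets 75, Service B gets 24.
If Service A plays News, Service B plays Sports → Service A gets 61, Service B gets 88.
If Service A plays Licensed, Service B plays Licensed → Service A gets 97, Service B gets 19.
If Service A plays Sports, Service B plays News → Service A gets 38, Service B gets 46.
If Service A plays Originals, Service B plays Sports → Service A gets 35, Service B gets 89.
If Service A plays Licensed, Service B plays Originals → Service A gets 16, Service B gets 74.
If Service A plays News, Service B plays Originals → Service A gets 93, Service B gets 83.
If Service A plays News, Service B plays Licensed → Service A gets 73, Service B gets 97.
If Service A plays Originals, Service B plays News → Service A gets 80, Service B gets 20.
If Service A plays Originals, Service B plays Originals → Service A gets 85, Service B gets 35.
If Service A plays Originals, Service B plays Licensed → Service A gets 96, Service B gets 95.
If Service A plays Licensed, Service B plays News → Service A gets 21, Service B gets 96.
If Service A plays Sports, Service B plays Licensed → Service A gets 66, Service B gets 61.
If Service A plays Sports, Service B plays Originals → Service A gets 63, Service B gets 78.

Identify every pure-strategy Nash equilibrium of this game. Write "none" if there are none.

(Originals, Originals): Service A can switch to News (85 → 93). Not NE.
(Originals, Licensed): Service A can switch to Licensed (96 → 97). Not NE.
(Originals, Sports): Service A can switch to Sports (35 → 75). Not NE.
(Originals, News): Service B can switch to Originals (20 → 35). Not NE.
(Licensed, Originals): Service A can switch to Originals (16 → 85). Not NE.
(Licensed, Licensed): Service B can switch to Originals (19 → 74). Not NE.
(Licensed, Sports): Service A can switch to Originals (13 → 35). Not NE.
(Licensed, News): Service A can switch to Originals (21 → 80). Not NE.
(Sports, Originals): Service A can switch to Originals (63 → 85). Not NE.
(Sports, Licensed): Service A can switch to Originals (66 → 96). Not NE.
(The remaining 6 profiles each have a profitable deviation by the same check.)

No pure-strategy Nash equilibrium.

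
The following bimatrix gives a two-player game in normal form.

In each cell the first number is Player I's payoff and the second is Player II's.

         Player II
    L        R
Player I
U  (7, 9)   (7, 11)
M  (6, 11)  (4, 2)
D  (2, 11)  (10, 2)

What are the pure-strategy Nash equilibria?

For each player, find the best response to each opponent profile; mutual best responses are the pure NE.
Player I against L: payoffs 7, 6, 2 → best response U.
Player I against R: payoffs 7, 4, 10 → best response D.
Player II against U: payoffs 9, 11 → best response R.
Player II against M: payoffs 11, 2 → best response L.
Player II against D: payoffs 11, 2 → best response L.
No profile is a mutual best response for all players.

No pure-strategy Nash equilibrium.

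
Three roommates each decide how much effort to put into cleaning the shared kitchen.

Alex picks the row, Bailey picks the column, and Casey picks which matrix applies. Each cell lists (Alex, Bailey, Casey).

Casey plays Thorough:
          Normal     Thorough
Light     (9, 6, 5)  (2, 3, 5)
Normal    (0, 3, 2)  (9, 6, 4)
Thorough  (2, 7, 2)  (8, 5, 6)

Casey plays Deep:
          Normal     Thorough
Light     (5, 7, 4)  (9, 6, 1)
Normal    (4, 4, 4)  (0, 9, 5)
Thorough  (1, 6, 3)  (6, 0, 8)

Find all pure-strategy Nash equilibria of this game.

(Light, Normal, Thorough): Alex gets 9, best alternative 2; Bailey gets 6, best alternative 3; Casey gets 5, best alternative 4. No profitable deviation — NE.
(Light, Normal, Deep): Casey can switch to Thorough (4 → 5). Not NE.
(Light, Thorough, Thorough): Alex can switch to Normal (2 → 9). Not NE.
(Light, Thorough, Deep): Bailey can switch to Normal (6 → 7). Not NE.
(Normal, Normal, Thorough): Alex can switch to Light (0 → 9). Not NE.
(Normal, Normal, Deep): Alex can switch to Light (4 → 5). Not NE.
(Normal, Thorough, Thorough): Casey can switch to Deep (4 → 5). Not NE.
(Normal, Thorough, Deep): Alex can switch to Light (0 → 9). Not NE.
(Thorough, Normal, Thorough): Alex can switch to Light (2 → 9). Not NE.
(The remaining 3 profiles each have a profitable deviation by the same check.)

(Light, Normal, Thorough)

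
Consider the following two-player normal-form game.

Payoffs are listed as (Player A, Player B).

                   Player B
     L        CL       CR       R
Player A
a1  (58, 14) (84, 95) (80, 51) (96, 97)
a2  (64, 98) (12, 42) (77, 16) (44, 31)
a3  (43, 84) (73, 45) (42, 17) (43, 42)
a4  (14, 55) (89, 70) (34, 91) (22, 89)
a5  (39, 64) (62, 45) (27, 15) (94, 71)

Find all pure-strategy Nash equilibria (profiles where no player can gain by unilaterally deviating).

The pure Nash equilibria are (a1, R) and (a2, L).

(a1, L): Player A can switch to a2 (58 → 64). Not NE.
(a1, CL): Player A can switch to a4 (84 → 89). Not NE.
(a1, CR): Player B can switch to CL (51 → 95). Not NE.
(a1, R): Player A gets 96, best alternative 94; Player B gets 97, best alternative 95. No profitable deviation — NE.
(a2, L): Player A gets 64, best alternative 58; Player B gets 98, best alternative 42. No profitable deviation — NE.
(a2, CL): Player A can switch to a1 (12 → 84). Not NE.
(a2, CR): Player A can switch to a1 (77 → 80). Not NE.
(a2, R): Player A can switch to a1 (44 → 96). Not NE.
(a3, L): Player A can switch to a1 (43 → 58). Not NE.
(a3, CL): Player A can switch to a1 (73 → 84). Not NE.
(The remaining 10 profiles each have a profitable deviation by the same check.)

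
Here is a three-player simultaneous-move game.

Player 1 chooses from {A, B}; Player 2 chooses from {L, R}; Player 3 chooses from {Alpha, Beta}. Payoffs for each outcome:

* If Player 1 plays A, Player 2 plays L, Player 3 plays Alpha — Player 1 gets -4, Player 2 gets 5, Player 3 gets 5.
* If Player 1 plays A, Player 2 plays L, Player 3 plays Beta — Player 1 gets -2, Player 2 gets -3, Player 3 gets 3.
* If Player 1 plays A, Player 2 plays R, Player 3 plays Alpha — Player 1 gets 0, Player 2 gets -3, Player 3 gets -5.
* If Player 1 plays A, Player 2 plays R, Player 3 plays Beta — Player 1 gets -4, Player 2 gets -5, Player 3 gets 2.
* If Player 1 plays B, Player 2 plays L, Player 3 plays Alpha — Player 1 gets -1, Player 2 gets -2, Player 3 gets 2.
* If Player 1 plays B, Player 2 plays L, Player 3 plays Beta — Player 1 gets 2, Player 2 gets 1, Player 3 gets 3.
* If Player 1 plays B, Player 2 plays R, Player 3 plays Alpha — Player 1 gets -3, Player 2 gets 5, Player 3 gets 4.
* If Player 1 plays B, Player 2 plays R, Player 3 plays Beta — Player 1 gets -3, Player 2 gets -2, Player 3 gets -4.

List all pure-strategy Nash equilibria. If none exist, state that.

Pure NE: (B, L, Beta)

Check each profile: it is a Nash equilibrium iff no player can strictly gain by switching unilaterally.
(A, L, Alpha): Player 1 can switch to B (-4 → -1). Not NE.
(A, L, Beta): Player 1 can switch to B (-2 → 2). Not NE.
(A, R, Alpha): Player 2 can switch to L (-3 → 5). Not NE.
(A, R, Beta): Player 1 can switch to B (-4 → -3). Not NE.
(B, L, Alpha): Player 2 can switch to R (-2 → 5). Not NE.
(B, L, Beta): Player 1 gets 2, best alternative -2; Player 2 gets 1, best alternative -2; Player 3 gets 3, best alternative 2. No profitable deviation — NE.
(B, R, Alpha): Player 1 can switch to A (-3 → 0). Not NE.
(B, R, Beta): Player 2 can switch to L (-2 → 1). Not NE.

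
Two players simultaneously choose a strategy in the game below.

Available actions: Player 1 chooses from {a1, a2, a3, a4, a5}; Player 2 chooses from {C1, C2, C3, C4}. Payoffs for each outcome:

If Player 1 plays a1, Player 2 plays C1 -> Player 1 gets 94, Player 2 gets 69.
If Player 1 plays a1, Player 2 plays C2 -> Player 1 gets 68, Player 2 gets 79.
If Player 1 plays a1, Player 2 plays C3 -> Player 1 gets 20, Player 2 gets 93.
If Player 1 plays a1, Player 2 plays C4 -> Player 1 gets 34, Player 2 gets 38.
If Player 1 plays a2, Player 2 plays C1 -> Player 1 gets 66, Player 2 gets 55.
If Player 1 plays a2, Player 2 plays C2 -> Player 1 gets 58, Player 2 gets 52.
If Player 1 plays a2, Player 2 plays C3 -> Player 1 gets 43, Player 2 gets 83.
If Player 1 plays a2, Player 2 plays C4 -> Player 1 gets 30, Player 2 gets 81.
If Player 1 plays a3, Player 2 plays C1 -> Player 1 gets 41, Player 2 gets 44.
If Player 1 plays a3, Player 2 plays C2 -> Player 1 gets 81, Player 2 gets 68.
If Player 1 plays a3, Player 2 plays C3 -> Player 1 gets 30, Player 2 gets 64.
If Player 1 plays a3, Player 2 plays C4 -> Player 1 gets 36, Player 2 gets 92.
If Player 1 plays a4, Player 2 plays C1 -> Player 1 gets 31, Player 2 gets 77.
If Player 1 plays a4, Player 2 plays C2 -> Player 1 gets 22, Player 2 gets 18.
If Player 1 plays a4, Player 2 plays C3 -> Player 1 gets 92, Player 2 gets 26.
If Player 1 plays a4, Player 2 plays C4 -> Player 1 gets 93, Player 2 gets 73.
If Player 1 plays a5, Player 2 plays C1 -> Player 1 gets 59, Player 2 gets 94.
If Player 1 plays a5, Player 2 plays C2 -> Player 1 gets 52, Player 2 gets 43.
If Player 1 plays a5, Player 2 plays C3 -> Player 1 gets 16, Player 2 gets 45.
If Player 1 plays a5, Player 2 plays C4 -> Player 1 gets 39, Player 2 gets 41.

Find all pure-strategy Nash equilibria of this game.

Player 1 against C1: payoffs 94, 66, 41, 31, 59 → best response a1.
Player 1 against C2: payoffs 68, 58, 81, 22, 52 → best response a3.
Player 1 against C3: payoffs 20, 43, 30, 92, 16 → best response a4.
Player 1 against C4: payoffs 34, 30, 36, 93, 39 → best response a4.
Player 2 against a1: payoffs 69, 79, 93, 38 → best response C3.
Player 2 against a2: payoffs 55, 52, 83, 81 → best response C3.
Player 2 against a3: payoffs 44, 68, 64, 92 → best response C4.
Player 2 against a4: payoffs 77, 18, 26, 73 → best response C1.
Player 2 against a5: payoffs 94, 43, 45, 41 → best response C1.
No profile is a mutual best response for all players.

none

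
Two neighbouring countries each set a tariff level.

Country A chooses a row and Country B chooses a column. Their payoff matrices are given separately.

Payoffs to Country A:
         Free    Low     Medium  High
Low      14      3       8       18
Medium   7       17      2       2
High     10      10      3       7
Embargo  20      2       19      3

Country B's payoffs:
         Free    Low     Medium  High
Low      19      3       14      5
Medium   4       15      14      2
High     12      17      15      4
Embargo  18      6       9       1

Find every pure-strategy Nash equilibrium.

For each strategy profile, look for a profitable unilateral deviation.
(Low, Free): Country A can switch to Embargo (14 → 20). Not NE.
(Low, Low): Country A can switch to Medium (3 → 17). Not NE.
(Low, Medium): Country A can switch to Embargo (8 → 19). Not NE.
(Low, High): Country B can switch to Free (5 → 19). Not NE.
(Medium, Free): Country A can switch to Low (7 → 14). Not NE.
(Medium, Low): Country A gets 17, best alternative 10; Country B gets 15, best alternative 14. No profitable deviation — NE.
(Medium, Medium): Country A can switch to Low (2 → 8). Not NE.
(Medium, High): Country A can switch to Low (2 → 18). Not NE.
(High, Free): Country A can switch to Low (10 → 14). Not NE.
(High, Low): Country A can switch to Medium (10 → 17). Not NE.
(High, Medium): Country A can switch to Low (3 → 8). Not NE.
(Embargo, Free): Country A gets 20, best alternative 14; Country B gets 18, best alternative 9. No profitable deviation — NE.
(The remaining 4 profiles each have a profitable deviation by the same check.)

The pure Nash equilibria are (Medium, Low); (Embargo, Free).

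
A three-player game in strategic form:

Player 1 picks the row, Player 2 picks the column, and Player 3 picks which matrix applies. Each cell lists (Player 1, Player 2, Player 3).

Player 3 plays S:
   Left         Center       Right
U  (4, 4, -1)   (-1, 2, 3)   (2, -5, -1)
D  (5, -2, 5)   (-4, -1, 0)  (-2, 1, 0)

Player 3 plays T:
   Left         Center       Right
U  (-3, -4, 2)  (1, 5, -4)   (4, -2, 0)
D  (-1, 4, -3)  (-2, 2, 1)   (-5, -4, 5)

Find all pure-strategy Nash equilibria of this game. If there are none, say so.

No pure-strategy Nash equilibrium.

Player 1 against (Left, S): payoffs 4, 5 → best response D.
Player 1 against (Left, T): payoffs -3, -1 → best response D.
Player 1 against (Center, S): payoffs -1, -4 → best response U.
Player 1 against (Center, T): payoffs 1, -2 → best response U.
Player 1 against (Right, S): payoffs 2, -2 → best response U.
Player 1 against (Right, T): payoffs 4, -5 → best response U.
Player 2 against (U, S): payoffs 4, 2, -5 → best response Left.
Player 2 against (U, T): payoffs -4, 5, -2 → best response Center.
Player 2 against (D, S): payoffs -2, -1, 1 → best response Right.
Player 2 against (D, T): payoffs 4, 2, -4 → best response Left.
Player 3 against (U, Left): payoffs -1, 2 → best response T.
Player 3 against (U, Center): payoffs 3, -4 → best response S.
Player 3 against (U, Right): payoffs -1, 0 → best response T.
Player 3 against (D, Left): payoffs 5, -3 → best response S.
Player 3 against (D, Center): payoffs 0, 1 → best response T.
Player 3 against (D, Right): payoffs 0, 5 → best response T.
No profile is a mutual best response for all players.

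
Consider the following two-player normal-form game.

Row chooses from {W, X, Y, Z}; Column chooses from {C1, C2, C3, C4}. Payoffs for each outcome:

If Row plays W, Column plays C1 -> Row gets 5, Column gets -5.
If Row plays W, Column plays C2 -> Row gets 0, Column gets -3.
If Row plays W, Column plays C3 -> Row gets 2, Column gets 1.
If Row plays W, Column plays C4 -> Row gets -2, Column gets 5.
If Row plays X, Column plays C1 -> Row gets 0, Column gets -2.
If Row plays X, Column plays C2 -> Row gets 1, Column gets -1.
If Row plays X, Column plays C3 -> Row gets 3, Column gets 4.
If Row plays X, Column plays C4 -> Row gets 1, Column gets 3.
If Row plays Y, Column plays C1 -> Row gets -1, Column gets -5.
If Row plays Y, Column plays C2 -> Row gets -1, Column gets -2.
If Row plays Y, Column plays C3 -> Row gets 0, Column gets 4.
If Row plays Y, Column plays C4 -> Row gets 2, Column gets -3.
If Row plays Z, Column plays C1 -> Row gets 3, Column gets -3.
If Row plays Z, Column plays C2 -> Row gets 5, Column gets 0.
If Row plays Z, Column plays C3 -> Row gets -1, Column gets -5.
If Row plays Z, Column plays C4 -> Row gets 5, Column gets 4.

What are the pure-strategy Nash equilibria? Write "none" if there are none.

(W, C1): Column can switch to C2 (-5 → -3). Not NE.
(W, C2): Row can switch to X (0 → 1). Not NE.
(W, C3): Row can switch to X (2 → 3). Not NE.
(W, C4): Row can switch to X (-2 → 1). Not NE.
(X, C1): Row can switch to W (0 → 5). Not NE.
(X, C2): Row can switch to Z (1 → 5). Not NE.
(X, C3): Row gets 3, best alternative 2; Column gets 4, best alternative 3. No profitable deviation — NE.
(X, C4): Row can switch to Y (1 → 2). Not NE.
(Y, C1): Row can switch to W (-1 → 5). Not NE.
(Z, C4): Row gets 5, best alternative 2; Column gets 4, best alternative 0. No profitable deviation — NE.
(The remaining 6 profiles each have a profitable deviation by the same check.)

Pure-strategy Nash equilibria: (X, C3), (Z, C4)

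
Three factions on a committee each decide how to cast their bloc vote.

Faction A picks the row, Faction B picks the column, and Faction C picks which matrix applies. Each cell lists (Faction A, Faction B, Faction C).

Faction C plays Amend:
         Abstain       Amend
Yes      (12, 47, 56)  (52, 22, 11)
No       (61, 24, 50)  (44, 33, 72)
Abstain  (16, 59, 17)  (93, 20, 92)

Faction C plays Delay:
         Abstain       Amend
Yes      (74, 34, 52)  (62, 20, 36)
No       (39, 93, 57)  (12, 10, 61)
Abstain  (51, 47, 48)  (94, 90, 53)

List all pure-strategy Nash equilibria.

This game has no pure Nash equilibrium.

(Yes, Abstain, Amend): Faction A can switch to No (12 → 61). Not NE.
(Yes, Abstain, Delay): Faction C can switch to Amend (52 → 56). Not NE.
(Yes, Amend, Amend): Faction A can switch to Abstain (52 → 93). Not NE.
(Yes, Amend, Delay): Faction A can switch to Abstain (62 → 94). Not NE.
(No, Abstain, Amend): Faction B can switch to Amend (24 → 33). Not NE.
(No, Abstain, Delay): Faction A can switch to Yes (39 → 74). Not NE.
(No, Amend, Amend): Faction A can switch to Yes (44 → 52). Not NE.
(No, Amend, Delay): Faction A can switch to Yes (12 → 62). Not NE.
(Abstain, Abstain, Amend): Faction A can switch to No (16 → 61). Not NE.
(Abstain, Abstain, Delay): Faction A can switch to Yes (51 → 74). Not NE.
(The remaining 2 profiles each have a profitable deviation by the same check.)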